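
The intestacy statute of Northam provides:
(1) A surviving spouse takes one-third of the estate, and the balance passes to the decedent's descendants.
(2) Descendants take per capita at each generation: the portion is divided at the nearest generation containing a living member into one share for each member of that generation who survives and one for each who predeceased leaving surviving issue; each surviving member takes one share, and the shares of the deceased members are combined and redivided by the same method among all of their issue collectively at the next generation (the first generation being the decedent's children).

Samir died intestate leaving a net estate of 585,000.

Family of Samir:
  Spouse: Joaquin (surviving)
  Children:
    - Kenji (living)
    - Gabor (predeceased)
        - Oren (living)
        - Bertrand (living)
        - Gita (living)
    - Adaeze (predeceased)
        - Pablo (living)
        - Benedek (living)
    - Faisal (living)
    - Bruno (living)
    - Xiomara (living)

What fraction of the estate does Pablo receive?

Pablo receives 2/45 of the estate.

Joaquin takes one-third of 585,000 = 195,000. The remaining 390,000 passes to the descendants.
The descendants' portion (390,000) is divided at the children's generation into 6 shares of 65,000. Kenji, Faisal, Bruno, and Xiomara each take 65,000. The 2 shares of the deceased (Gabor and Adaeze) are combined into a pool of 130,000.
That pool (130,000) is divided at the grandchildren's generation equally among Oren, Bertrand, Gita, Pablo, and Benedek: 26,000 each.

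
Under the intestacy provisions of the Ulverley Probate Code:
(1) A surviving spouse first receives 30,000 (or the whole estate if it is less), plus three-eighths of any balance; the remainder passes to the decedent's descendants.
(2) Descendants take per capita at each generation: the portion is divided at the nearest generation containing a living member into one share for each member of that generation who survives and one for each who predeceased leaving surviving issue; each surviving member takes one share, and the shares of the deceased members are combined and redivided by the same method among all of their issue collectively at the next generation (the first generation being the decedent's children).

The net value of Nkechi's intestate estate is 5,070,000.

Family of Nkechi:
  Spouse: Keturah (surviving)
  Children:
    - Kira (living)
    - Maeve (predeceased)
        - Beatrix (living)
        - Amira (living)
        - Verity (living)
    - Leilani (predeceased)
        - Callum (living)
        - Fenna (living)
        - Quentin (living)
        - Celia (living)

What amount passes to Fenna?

Fenna receives 300,000.

Keturah first takes 30,000, leaving a balance of 5,040,000. Keturah then takes three-eighths of the balance (1,890,000), for a total of 1,920,000. The remaining 3,150,000 passes to the descendants.
The descendants' portion (3,150,000) is divided at the children's generation into 3 shares of 1,050,000. Kira takes 1,050,000. The 2 shares of the deceased (Maeve and Leilani) are combined into a pool of 2,100,000.
That pool (2,100,000) is divided at the grandchildren's generation equally among Beatrix, Amira, Verity, Callum, Fenna, Quentin, and Celia: 300,000 each.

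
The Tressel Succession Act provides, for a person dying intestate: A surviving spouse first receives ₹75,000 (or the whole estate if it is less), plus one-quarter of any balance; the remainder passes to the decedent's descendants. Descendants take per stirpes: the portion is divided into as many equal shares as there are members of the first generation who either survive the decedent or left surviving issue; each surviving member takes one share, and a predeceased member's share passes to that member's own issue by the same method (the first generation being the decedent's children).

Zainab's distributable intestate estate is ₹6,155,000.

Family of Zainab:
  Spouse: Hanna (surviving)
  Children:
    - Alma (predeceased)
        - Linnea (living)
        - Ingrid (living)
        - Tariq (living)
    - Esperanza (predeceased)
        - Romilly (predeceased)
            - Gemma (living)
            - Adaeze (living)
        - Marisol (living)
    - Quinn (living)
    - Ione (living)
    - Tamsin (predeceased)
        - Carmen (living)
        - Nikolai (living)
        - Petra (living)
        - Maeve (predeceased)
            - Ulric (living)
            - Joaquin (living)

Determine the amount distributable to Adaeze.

Hanna first takes ₹75,000, leaving a balance of ₹6,080,000. Hanna then takes one-quarter of the balance (₹1,520,000), for a total of ₹1,595,000. The remaining ₹4,560,000 passes to the descendants.
The descendants' portion (₹4,560,000) is divided into 5 shares of ₹912,000: Quinn and Ione each take ₹912,000; Alma's ₹912,000 share passes to Alma's issue; Esperanza's ₹912,000 share passes to Esperanza's issue; Tamsin's ₹912,000 share passes to Tamsin's issue.
Alma's share (₹912,000) is divided into 3 shares of ₹304,000: Linnea, Ingrid, and Tariq each take ₹304,000.
Esperanza's share (₹912,000) is divided into 2 shares of ₹456,000: Marisol takes ₹456,000; Romilly's ₹456,000 share passes to Romilly's issue.
Romilly's share (₹456,000) is divided into 2 shares of ₹228,000: Gemma and Adaeze each take ₹228,000.
Tamsin's share (₹912,000) is divided into 4 shares of ₹228,000: Carmen, Nikolai, and Petra each take ₹228,000; Maeve's ₹228,000 share passes to Maeve's issue.
Maeve's share (₹228,000) is divided into 2 shares of ₹114,000: Ulric and Joaquin each take ₹114,000.

Adaeze receives ₹228,000.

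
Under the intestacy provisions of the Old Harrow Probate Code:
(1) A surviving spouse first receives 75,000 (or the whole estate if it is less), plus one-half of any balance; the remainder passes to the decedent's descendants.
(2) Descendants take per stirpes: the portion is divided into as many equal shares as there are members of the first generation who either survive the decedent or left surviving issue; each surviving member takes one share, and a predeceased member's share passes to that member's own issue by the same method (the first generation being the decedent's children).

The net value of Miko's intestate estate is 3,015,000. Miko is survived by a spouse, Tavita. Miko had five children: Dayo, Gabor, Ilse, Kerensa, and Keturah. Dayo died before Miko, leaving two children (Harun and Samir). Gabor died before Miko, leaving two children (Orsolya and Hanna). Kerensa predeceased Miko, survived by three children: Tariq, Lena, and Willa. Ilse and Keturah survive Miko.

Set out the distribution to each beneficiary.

Tavita: 1,545,000; Harun: 147,000; Samir: 147,000; Orsolya: 147,000; Hanna: 147,000; Ilse: 294,000; Tariq: 98,000; Lena: 98,000; Willa: 98,000; Keturah: 294,000

Tavita first takes 75,000, leaving a balance of 2,940,000. Tavita then takes one-half of the balance (1,470,000), for a total of 1,545,000. The remaining 1,470,000 passes to the descendants.
The descendants' portion (1,470,000) is divided into 5 shares of 294,000: Ilse and Keturah each take 294,000; Dayo's 294,000 share passes to Dayo's issue; Gabor's 294,000 share passes to Gabor's issue; Kerensa's 294,000 share passes to Kerensa's issue.
Dayo's share (294,000) is divided into 2 shares of 147,000: Harun and Samir each take 147,000.
Gabor's share (294,000) is divided into 2 shares of 147,000: Orsolya and Hanna each take 147,000.
Kerensa's share (294,000) is divided into 3 shares of 98,000: Tariq, Lena, and Willa each take 98,000.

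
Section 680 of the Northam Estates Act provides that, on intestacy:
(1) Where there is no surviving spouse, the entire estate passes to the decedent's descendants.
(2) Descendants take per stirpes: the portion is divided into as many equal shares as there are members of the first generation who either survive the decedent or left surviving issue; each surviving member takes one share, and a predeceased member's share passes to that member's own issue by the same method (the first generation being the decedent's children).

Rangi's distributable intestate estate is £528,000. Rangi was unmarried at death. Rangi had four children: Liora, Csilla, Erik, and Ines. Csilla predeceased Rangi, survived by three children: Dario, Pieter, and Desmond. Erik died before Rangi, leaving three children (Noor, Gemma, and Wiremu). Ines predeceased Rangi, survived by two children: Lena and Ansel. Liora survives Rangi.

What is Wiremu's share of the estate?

Wiremu receives £44,000.

The entire £528,000 passes to the descendants.
That amount (£528,000) is divided into 4 shares of £132,000: Liora takes £132,000; Csilla's £132,000 share passes to Csilla's issue; Erik's £132,000 share passes to Erik's issue; Ines's £132,000 share passes to Ines's issue.
Csilla's share (£132,000) is divided into 3 shares of £44,000: Dario, Pieter, and Desmond each take £44,000.
Erik's share (£132,000) is divided into 3 shares of £44,000: Noor, Gemma, and Wiremu each take £44,000.
Ines's share (£132,000) is divided into 2 shares of £66,000: Lena and Ansel each take £66,000.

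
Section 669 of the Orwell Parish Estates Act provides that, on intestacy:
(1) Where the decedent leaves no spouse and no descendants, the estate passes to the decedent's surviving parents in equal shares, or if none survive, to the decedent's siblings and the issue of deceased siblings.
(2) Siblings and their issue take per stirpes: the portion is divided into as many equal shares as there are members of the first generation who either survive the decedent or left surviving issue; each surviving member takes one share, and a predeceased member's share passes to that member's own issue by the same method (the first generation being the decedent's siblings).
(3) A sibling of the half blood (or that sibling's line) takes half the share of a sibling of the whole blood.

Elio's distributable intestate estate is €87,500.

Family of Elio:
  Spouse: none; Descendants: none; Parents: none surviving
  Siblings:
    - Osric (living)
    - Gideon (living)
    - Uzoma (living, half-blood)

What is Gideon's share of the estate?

Gideon receives €35,000.

The entire €87,500 passes to the siblings and their issue.
Counting each half-blood sibling's line as half a unit, there are 5/2 units in €87,500, so one unit is €35,000. Whole-blood lines (Osric and Gideon) take €35,000 each; half-blood lines (Uzoma) take €17,500 each.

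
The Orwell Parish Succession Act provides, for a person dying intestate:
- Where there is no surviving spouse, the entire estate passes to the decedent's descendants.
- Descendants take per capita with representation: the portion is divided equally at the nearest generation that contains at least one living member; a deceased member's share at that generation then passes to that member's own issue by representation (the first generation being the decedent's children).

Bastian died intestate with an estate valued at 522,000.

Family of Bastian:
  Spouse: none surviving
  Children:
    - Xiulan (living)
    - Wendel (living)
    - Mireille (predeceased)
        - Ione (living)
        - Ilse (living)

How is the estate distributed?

The entire 522,000 passes to the descendants.
That amount (522,000) is divided into 3 shares of 174,000: Xiulan and Wendel each take 174,000; Mireille's 174,000 share passes to Mireille's issue.
Mireille's share (174,000) is divided into 2 shares of 87,000: Ione and Ilse each take 87,000.

Xiulan: 174,000; Wendel: 174,000; Ione: 87,000; Ilse: 87,000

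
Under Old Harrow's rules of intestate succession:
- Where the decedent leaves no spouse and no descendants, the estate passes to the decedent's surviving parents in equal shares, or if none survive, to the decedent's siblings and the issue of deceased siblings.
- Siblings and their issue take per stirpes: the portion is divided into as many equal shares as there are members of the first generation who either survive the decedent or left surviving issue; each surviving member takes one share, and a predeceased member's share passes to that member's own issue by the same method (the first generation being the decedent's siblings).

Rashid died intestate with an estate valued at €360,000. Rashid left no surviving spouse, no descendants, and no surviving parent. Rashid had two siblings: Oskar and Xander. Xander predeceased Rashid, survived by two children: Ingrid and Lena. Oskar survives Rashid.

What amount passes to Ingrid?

Ingrid receives €90,000.

The entire €360,000 passes to the siblings and their issue.
That amount (€360,000) is divided into 2 shares of €180,000: Oskar takes €180,000; Xander's €180,000 share passes to Xander's issue.
Xander's share (€180,000) is divided into 2 shares of €90,000: Ingrid and Lena each take €90,000.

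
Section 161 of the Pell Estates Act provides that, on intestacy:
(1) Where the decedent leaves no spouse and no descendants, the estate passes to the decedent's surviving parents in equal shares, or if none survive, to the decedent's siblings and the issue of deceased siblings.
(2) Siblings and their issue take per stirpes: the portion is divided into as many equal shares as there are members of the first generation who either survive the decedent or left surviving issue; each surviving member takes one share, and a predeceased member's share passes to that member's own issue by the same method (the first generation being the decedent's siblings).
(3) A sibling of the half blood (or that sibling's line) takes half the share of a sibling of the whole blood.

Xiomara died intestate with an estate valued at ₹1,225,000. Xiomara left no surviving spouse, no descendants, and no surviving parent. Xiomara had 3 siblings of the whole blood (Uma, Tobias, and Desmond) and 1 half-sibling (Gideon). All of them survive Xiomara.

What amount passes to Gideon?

Gideon receives ₹175,000.

The entire ₹1,225,000 passes to the siblings and their issue.
Counting each half-blood sibling's line as half a unit, there are 7/2 units in ₹1,225,000, so one unit is ₹350,000. Whole-blood lines (Uma, Tobias, and Desmond) take ₹350,000 each; half-blood lines (Gideon) take ₹175,000 each.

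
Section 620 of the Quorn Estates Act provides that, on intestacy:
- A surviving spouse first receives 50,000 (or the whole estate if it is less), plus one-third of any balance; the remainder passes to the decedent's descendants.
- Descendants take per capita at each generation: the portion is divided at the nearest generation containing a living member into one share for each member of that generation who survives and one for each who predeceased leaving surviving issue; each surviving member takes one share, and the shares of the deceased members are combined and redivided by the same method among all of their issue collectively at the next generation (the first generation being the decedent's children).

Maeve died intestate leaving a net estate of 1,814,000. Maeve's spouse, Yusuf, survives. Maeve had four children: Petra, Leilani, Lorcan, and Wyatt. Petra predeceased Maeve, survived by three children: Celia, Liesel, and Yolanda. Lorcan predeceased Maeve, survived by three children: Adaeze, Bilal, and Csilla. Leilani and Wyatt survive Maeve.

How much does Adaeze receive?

Adaeze receives 98,000.

Yusuf first takes 50,000, leaving a balance of 1,764,000. Yusuf then takes one-third of the balance (588,000), for a total of 638,000. The remaining 1,176,000 passes to the descendants.
The descendants' portion (1,176,000) is divided at the children's generation into 4 shares of 294,000. Leilani and Wyatt each take 294,000. The 2 shares of the deceased (Petra and Lorcan) are combined into a pool of 588,000.
That pool (588,000) is divided at the grandchildren's generation equally among Celia, Liesel, Yolanda, Adaeze, Bilal, and Csilla: 98,000 each.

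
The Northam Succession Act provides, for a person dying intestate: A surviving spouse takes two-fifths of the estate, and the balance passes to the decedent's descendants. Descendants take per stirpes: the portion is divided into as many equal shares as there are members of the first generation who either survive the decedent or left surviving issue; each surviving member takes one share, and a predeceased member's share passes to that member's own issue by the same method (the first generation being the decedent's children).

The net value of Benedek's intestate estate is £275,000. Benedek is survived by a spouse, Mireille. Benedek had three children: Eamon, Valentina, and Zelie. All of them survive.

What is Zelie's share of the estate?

Zelie receives £55,000.

Mireille takes two-fifths of £275,000 = £110,000. The remaining £165,000 passes to the descendants.
The descendants' portion (£165,000) is divided into 3 shares of £55,000: Eamon, Valentina, and Zelie each take £55,000.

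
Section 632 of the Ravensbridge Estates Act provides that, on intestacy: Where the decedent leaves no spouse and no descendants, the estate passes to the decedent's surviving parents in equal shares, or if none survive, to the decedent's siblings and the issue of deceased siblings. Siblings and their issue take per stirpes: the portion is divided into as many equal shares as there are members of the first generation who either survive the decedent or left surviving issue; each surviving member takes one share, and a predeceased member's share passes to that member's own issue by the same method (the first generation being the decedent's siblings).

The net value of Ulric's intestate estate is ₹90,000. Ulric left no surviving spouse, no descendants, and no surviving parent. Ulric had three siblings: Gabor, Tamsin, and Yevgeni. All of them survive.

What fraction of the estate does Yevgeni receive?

The entire ₹90,000 passes to the siblings and their issue.
That amount (₹90,000) is divided into 3 shares of ₹30,000: Gabor, Tamsin, and Yevgeni each take ₹30,000.

Yevgeni receives 1/3 of the estate.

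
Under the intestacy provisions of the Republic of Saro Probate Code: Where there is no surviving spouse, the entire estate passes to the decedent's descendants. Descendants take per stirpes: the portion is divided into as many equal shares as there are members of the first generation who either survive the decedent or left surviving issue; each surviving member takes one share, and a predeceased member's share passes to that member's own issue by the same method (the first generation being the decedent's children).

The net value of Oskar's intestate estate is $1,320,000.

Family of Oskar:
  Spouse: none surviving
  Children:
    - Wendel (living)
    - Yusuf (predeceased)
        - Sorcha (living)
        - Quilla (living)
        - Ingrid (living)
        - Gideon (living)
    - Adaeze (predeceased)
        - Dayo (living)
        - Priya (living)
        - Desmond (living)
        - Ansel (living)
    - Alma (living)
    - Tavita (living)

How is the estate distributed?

The entire $1,320,000 passes to the descendants.
That amount ($1,320,000) is divided into 5 shares of $264,000: Wendel, Alma, and Tavita each take $264,000; Yusuf's $264,000 share passes to Yusuf's issue; Adaeze's $264,000 share passes to Adaeze's issue.
Yusuf's share ($264,000) is divided into 4 shares of $66,000: Sorcha, Quilla, Ingrid, and Gideon each take $66,000.
Adaeze's share ($264,000) is divided into 4 shares of $66,000: Dayo, Priya, Desmond, and Ansel each take $66,000.

Wendel: $264,000; Sorcha: $66,000; Quilla: $66,000; Ingrid: $66,000; Gideon: $66,000; Dayo: $66,000; Priya: $66,000; Desmond: $66,000; Ansel: $66,000; Alma: $264,000; Tavita: $264,000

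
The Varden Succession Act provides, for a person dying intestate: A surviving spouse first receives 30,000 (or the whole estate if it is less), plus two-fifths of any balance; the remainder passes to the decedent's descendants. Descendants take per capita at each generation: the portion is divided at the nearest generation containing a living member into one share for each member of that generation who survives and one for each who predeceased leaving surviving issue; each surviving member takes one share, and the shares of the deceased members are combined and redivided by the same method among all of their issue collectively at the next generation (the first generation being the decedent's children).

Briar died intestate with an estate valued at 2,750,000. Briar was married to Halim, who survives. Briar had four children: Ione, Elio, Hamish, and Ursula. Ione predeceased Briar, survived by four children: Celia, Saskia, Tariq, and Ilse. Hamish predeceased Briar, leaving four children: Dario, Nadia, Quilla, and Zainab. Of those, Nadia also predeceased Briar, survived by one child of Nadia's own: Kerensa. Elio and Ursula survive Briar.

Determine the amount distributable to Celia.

Halim first takes 30,000, leaving a balance of 2,720,000. Halim then takes two-fifths of the balance (1,088,000), for a total of 1,118,000. The remaining 1,632,000 passes to the descendants.
The descendants' portion (1,632,000) is divided at the children's generation into 4 shares of 408,000. Elio and Ursula each take 408,000. The 2 shares of the deceased (Ione and Hamish) are combined into a pool of 816,000.
That pool (816,000) is divided at the grandchildren's generation into 8 shares of 102,000. Celia, Saskia, Tariq, Ilse, Dario, Quilla, and Zainab each take 102,000. The remaining share for the deceased Nadia (102,000) is carried to the next generation.
That pool (102,000) passes entirely to Kerensa, the sole taker at the great-grandchildren's generation.

Celia receives 102,000.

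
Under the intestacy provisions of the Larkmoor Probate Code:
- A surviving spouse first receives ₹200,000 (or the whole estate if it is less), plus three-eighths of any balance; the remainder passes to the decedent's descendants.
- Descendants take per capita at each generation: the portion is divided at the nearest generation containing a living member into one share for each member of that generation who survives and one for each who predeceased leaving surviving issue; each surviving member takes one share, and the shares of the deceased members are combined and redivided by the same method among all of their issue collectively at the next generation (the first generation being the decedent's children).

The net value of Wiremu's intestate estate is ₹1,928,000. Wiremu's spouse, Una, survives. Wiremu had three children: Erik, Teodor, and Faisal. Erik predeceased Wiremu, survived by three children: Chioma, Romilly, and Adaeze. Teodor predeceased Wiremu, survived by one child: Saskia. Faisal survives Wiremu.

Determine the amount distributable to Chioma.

Chioma receives ₹180,000.

Una first takes ₹200,000, leaving a balance of ₹1,728,000. Una then takes three-eighths of the balance (₹648,000), for a total of ₹848,000. The remaining ₹1,080,000 passes to the descendants.
The descendants' portion (₹1,080,000) is divided at the children's generation into 3 shares of ₹360,000. Faisal takes ₹360,000. The 2 shares of the deceased (Erik and Teodor) are combined into a pool of ₹720,000.
That pool (₹720,000) is divided at the grandchildren's generation equally among Chioma, Romilly, Adaeze, and Saskia: ₹180,000 each.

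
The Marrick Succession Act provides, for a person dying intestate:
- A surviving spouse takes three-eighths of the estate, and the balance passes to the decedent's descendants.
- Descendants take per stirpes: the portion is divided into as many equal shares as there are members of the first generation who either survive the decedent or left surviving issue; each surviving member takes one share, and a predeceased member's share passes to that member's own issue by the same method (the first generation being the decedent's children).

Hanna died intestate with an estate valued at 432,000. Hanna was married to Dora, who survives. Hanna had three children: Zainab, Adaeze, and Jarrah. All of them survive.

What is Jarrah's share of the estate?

Dora takes three-eighths of 432,000 = 162,000. The remaining 270,000 passes to the descendants.
The descendants' portion (270,000) is divided into 3 shares of 90,000: Zainab, Adaeze, and Jarrah each take 90,000.

Jarrah receives 90,000.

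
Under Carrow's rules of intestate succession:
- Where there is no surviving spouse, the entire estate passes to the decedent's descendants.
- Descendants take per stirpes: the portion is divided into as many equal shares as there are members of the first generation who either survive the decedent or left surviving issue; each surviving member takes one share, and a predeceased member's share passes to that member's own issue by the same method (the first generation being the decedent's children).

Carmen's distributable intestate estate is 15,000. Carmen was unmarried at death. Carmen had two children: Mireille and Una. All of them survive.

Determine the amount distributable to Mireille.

The entire 15,000 passes to the descendants.
That amount (15,000) is divided into 2 shares of 7,500: Mireille and Una each take 7,500.

Mireille receives 7,500.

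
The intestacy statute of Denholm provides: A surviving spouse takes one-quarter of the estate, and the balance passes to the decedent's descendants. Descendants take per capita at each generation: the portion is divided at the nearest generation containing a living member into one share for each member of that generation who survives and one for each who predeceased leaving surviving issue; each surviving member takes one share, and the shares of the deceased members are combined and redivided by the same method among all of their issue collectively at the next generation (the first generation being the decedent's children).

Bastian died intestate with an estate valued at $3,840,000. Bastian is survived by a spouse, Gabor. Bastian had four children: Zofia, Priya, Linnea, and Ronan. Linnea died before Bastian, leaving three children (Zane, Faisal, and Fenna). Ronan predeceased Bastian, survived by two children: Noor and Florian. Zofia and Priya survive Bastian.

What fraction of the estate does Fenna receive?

Gabor takes one-quarter of $3,840,000 = $960,000. The remaining $2,880,000 passes to the descendants.
The descendants' portion ($2,880,000) is divided at the children's generation into 4 shares of $720,000. Zofia and Priya each take $720,000. The 2 shares of the deceased (Linnea and Ronan) are combined into a pool of $1,440,000.
That pool ($1,440,000) is divided at the grandchildren's generation equally among Zane, Faisal, Fenna, Noor, and Florian: $288,000 each.

Fenna receives 3/40 of the estate.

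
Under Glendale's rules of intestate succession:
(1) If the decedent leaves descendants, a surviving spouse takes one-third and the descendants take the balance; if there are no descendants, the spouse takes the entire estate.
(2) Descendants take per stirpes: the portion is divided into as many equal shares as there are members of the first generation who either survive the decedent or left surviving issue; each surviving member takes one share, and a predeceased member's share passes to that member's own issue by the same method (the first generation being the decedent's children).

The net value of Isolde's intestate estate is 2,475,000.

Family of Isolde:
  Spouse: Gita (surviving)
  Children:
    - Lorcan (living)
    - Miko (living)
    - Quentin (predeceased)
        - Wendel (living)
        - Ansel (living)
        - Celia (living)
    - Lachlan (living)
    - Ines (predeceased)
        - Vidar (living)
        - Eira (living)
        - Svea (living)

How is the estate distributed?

Gita: 825,000; Lorcan: 330,000; Miko: 330,000; Wendel: 110,000; Ansel: 110,000; Celia: 110,000; Lachlan: 330,000; Vidar: 110,000; Eira: 110,000; Svea: 110,000

Gita takes one-third of 2,475,000 = 825,000. The remaining 1,650,000 passes to the descendants.
The descendants' portion (1,650,000) is divided into 5 shares of 330,000: Lorcan, Miko, and Lachlan each take 330,000; Quentin's 330,000 share passes to Quentin's issue; Ines's 330,000 share passes to Ines's issue.
Quentin's share (330,000) is divided into 3 shares of 110,000: Wendel, Ansel, and Celia each take 110,000.
Ines's share (330,000) is divided into 3 shares of 110,000: Vidar, Eira, and Svea each take 110,000.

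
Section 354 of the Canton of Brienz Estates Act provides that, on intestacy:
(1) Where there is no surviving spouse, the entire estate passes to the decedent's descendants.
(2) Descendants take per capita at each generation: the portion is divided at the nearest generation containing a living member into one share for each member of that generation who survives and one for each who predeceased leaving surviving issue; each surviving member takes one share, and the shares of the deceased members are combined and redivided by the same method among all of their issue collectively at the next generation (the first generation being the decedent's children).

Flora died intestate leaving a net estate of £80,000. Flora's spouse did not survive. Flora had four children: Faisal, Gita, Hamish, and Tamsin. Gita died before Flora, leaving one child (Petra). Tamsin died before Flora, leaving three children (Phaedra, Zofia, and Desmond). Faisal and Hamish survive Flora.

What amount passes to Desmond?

The entire £80,000 passes to the descendants.
That amount (£80,000) is divided at the children's generation into 4 shares of £20,000. Faisal and Hamish each take £20,000. The 2 shares of the deceased (Gita and Tamsin) are combined into a pool of £40,000.
That pool (£40,000) is divided at the grandchildren's generation equally among Petra, Phaedra, Zofia, and Desmond: £10,000 each.

Desmond receives £10,000.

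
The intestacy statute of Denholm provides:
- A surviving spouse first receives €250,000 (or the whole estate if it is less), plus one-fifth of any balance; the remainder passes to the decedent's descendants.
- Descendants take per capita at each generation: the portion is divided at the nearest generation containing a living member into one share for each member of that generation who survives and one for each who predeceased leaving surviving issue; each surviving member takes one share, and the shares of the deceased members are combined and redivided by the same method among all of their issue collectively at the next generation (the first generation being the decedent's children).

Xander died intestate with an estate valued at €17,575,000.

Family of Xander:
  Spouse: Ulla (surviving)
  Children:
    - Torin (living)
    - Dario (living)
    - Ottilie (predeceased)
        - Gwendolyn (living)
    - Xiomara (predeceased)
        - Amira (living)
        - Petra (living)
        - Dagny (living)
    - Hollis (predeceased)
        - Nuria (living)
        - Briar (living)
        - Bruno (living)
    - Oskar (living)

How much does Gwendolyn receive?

Gwendolyn receives €990,000.

Ulla first takes €250,000, leaving a balance of €17,325,000. Ulla then takes one-fifth of the balance (€3,465,000), for a total of €3,715,000. The remaining €13,860,000 passes to the descendants.
The descendants' portion (€13,860,000) is divided at the children's generation into 6 shares of €2,310,000. Torin, Dario, and Oskar each take €2,310,000. The 3 shares of the deceased (Ottilie, Xiomara, and Hollis) are combined into a pool of €6,930,000.
That pool (€6,930,000) is divided at the grandchildren's generation equally among Gwendolyn, Amira, Petra, Dagny, Nuria, Briar, and Bruno: €990,000 each.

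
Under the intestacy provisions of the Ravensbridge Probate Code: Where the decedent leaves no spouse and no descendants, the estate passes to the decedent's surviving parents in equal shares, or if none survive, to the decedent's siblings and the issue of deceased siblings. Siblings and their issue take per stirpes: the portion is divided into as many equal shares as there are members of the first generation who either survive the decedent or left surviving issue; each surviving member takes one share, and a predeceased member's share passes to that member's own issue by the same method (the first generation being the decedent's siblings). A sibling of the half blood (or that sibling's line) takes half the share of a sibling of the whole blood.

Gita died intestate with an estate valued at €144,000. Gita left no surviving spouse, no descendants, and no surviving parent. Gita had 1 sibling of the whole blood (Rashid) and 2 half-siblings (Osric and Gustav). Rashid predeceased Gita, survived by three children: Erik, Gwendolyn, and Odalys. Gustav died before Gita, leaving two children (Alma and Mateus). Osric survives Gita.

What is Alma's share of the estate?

Alma receives €18,000.

The entire €144,000 passes to the siblings and their issue.
Counting each half-blood sibling's line as half a unit, there are 2 units in €144,000, so one unit is €72,000. Whole-blood lines (Rashid) take €72,000 each; half-blood lines (Osric and Gustav) take €36,000 each.
Rashid's share (€72,000) is divided into 3 shares of €24,000: Erik, Gwendolyn, and Odalys each take €24,000.
Gustav's share (€36,000) is divided into 2 shares of €18,000: Alma and Mateus each take €18,000.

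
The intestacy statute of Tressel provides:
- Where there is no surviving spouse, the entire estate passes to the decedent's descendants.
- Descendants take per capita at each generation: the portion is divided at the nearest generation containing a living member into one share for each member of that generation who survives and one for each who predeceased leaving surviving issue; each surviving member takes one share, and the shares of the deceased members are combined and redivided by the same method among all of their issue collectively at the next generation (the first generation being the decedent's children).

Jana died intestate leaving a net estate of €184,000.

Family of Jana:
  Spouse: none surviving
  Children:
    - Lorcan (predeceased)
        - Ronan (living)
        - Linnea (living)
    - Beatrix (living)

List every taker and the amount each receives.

The entire €184,000 passes to the descendants.
That amount (€184,000) is divided at the children's generation into 2 shares of €92,000. Beatrix takes €92,000. The remaining share for the deceased Lorcan (€92,000) is carried to the next generation.
That pool (€92,000) is divided at the grandchildren's generation equally among Ronan and Linnea: €46,000 each.

Ronan: €46,000; Linnea: €46,000; Beatrix: €92,000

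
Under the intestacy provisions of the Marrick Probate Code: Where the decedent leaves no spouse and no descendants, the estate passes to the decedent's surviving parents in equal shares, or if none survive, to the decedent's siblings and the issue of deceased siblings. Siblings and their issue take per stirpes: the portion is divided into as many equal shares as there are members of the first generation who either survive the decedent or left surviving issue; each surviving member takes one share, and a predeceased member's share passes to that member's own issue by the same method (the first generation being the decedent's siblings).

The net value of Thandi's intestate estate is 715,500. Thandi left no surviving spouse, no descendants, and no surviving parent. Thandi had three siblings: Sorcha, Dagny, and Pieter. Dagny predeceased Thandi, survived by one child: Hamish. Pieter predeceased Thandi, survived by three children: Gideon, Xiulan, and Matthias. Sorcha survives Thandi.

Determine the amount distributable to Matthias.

Matthias receives 79,500.

The entire 715,500 passes to the siblings and their issue.
That amount (715,500) is divided into 3 shares of 238,500: Sorcha takes 238,500; Dagny's 238,500 share passes to Dagny's issue; Pieter's 238,500 share passes to Pieter's issue.
Dagny's share (238,500) passes entirely to Hamish.
Pieter's share (238,500) is divided into 3 shares of 79,500: Gideon, Xiulan, and Matthias each take 79,500.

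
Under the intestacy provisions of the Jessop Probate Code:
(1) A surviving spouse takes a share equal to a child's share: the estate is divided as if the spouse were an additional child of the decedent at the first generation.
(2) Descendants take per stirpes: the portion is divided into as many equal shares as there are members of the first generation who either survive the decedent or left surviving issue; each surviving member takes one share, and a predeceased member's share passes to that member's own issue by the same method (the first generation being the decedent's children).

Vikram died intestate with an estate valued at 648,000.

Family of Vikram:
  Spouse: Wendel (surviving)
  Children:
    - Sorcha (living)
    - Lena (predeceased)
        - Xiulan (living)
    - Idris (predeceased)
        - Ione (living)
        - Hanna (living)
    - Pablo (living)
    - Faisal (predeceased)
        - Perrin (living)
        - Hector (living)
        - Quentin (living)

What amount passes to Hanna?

The spouse counts as an additional share at the children's level, so there are 6 primary shares of 108,000. Wendel takes one such share (108,000).
The children's combined portion (540,000) is divided into 5 shares of 108,000: Sorcha and Pablo each take 108,000; Lena's 108,000 share passes to Lena's issue; Idris's 108,000 share passes to Idris's issue; Faisal's 108,000 share passes to Faisal's issue.
Lena's share (108,000) passes entirely to Xiulan.
Idris's share (108,000) is divided into 2 shares of 54,000: Ione and Hanna each take 54,000.
Faisal's share (108,000) is divided into 3 shares of 36,000: Perrin, Hector, and Quentin each take 36,000.

Hanna receives 54,000.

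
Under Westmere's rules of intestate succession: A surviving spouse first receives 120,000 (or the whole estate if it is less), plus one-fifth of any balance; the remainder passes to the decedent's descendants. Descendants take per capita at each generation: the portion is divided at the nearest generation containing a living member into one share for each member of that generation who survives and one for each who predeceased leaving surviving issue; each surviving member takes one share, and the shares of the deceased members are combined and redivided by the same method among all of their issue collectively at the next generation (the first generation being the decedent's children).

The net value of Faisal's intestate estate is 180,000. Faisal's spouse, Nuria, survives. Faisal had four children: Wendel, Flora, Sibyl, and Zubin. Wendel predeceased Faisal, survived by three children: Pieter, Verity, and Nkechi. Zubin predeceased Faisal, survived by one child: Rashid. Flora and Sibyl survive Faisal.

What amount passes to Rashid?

Rashid receives 6,000.

Nuria first takes 120,000, leaving a balance of 60,000. Nuria then takes one-fifth of the balance (12,000), for a total of 132,000. The remaining 48,000 passes to the descendants.
The descendants' portion (48,000) is divided at the children's generation into 4 shares of 12,000. Flora and Sibyl each take 12,000. The 2 shares of the deceased (Wendel and Zubin) are combined into a pool of 24,000.
That pool (24,000) is divided at the grandchildren's generation equally among Pieter, Verity, Nkechi, and Rashid: 6,000 each.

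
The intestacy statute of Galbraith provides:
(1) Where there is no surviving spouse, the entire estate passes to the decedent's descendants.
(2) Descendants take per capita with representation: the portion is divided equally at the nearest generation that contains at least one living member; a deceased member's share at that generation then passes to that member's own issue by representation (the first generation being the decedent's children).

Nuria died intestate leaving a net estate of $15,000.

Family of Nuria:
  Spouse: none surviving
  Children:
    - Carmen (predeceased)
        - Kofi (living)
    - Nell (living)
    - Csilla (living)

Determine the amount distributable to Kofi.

The entire $15,000 passes to the descendants.
That amount ($15,000) is divided into 3 shares of $5,000: Nell and Csilla each take $5,000; Carmen's $5,000 share passes to Carmen's issue.
Carmen's share ($5,000) passes entirely to Kofi.

Kofi receives $5,000.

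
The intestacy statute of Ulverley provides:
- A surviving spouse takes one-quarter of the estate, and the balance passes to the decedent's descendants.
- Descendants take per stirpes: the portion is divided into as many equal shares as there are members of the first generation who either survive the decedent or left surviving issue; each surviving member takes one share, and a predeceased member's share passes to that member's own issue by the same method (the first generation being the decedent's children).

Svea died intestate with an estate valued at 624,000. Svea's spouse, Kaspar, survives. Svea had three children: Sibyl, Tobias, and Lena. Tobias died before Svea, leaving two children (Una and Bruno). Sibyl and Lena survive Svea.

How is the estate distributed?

Kaspar: 156,000; Sibyl: 156,000; Una: 78,000; Bruno: 78,000; Lena: 156,000

Kaspar takes one-quarter of 624,000 = 156,000. The remaining 468,000 passes to the descendants.
The descendants' portion (468,000) is divided into 3 shares of 156,000: Sibyl and Lena each take 156,000; Tobias's 156,000 share passes to Tobias's issue.
Tobias's share (156,000) is divided into 2 shares of 78,000: Una and Bruno each take 78,000.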